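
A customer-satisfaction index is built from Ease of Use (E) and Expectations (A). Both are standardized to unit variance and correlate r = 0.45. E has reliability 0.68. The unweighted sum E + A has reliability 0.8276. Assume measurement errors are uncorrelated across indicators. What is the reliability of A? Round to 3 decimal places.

Var(E+A) = 2 + 2·0.45 = 2.900.
True-score variance = ρ_E + ρ_A + 2·0.45, so 0.8276 = (0.68 + ρ_A + 0.90) / 2.900.
ρ_A = 0.8276·2.900 − 0.68 − 0.90 = 0.820.

0.820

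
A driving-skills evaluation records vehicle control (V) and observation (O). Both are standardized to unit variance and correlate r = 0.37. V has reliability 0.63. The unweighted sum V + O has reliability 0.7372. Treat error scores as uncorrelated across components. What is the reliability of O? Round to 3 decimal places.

Var(V+O) = 2 + 2·0.37 = 2.740.
True-score variance = ρ_V + ρ_O + 2·0.37, so 0.7372 = (0.63 + ρ_O + 0.74) / 2.740.
ρ_O = 0.7372·2.740 − 0.63 − 0.74 = 0.650.

0.650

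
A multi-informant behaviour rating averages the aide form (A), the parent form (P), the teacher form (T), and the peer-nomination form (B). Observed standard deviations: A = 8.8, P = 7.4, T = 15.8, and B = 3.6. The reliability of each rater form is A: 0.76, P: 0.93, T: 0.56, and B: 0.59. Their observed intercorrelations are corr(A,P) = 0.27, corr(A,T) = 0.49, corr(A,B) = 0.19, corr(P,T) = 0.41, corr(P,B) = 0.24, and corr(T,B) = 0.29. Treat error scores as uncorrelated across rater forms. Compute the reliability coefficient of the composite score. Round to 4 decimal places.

0.8089

Var(A+P+T+B) = 8.8² + 7.4² + 15.8² + 3.6² + 2·[8.8·7.4·0.27 + 8.8·15.8·0.49 + 8.8·3.6·0.19 + 7.4·15.8·0.41 + 7.4·3.6·0.24 + 15.8·3.6·0.29] = 394.8 + 325.114 = 719.914.
Under uncorrelated errors the observed covariances equal the true-score covariances, so only the own-variance terms attenuate.
True-score variance = [8.8²·0.76 + 7.4²·0.93 + 15.8²·0.56 + 3.6²·0.59] + 325.114 = 257.226 + 325.114 = 582.34.
Reliability = 582.34 / 719.914 = 0.8089.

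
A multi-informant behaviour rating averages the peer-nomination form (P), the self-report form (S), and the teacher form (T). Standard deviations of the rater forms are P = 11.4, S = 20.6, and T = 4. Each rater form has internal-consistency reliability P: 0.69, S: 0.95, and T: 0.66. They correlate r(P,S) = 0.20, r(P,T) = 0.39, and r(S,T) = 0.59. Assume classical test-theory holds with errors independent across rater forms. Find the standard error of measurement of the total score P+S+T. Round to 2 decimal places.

Var(total) = 570.32 + 226.736 = 797.056.
True-score variance = 503.374 + 226.736 = 730.11, so reliability = 0.9160.
Error variance = 797.056 − 730.11 = 66.9456; SEM = √66.9456 = 8.18.

8.18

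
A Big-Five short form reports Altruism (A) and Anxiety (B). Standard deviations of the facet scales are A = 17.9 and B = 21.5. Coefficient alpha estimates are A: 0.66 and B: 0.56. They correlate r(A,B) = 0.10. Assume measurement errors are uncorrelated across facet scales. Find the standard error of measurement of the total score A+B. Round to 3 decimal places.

17.673

Var(total) = 782.66 + 76.97 = 859.63.
True-score variance = 470.331 + 76.97 = 547.301, so reliability = 0.6367.
Error variance = 859.63 − 547.301 = 312.329; SEM = √312.329 = 17.673.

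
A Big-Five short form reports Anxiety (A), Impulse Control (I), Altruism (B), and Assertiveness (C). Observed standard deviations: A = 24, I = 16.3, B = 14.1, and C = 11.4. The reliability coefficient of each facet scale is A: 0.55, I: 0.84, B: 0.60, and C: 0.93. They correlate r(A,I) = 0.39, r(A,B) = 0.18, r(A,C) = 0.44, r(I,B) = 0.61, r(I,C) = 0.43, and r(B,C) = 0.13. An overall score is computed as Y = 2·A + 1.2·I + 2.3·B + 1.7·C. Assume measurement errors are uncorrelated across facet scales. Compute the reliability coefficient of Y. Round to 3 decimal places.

Var(Y) = 2²·24² + 1.2²·16.3² + 2.3²·14.1² + 1.7²·11.4² + 2·[2.4·24·16.3·0.39 + 4.6·24·14.1·0.18 + 3.4·24·11.4·0.44 + 2.76·16.3·14.1·0.61 + 2.04·16.3·11.4·0.43 + 3.91·14.1·11.4·0.13] = 4113.88 + 3374.62 = 7488.51.
With uncorrelated errors the cross-covariances are all true-score covariance, so they carry over unchanged; only the diagonal terms shrink to ρᵢσᵢ².
True-score variance = [2²·24²·0.55 + 1.2²·16.3²·0.84 + 2.3²·14.1²·0.60 + 1.7²·11.4²·0.93] + 3374.62 = 2568.9 + 3374.62 = 5943.52.
Reliability = 5943.52 / 7488.51 = 0.794.

0.794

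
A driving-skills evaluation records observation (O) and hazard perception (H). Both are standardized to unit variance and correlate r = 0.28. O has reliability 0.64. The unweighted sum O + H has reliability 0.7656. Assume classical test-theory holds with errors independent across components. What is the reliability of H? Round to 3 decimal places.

0.760

Var(O+H) = 2 + 2·0.28 = 2.560.
True-score variance = ρ_O + ρ_H + 2·0.28, so 0.7656 = (0.64 + ρ_H + 0.56) / 2.560.
ρ_H = 0.7656·2.560 − 0.64 − 0.56 = 0.760.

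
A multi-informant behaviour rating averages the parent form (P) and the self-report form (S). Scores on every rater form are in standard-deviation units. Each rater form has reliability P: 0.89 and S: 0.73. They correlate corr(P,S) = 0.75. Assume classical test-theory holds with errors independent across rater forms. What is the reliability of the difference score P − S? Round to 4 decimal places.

Var(P−S) = 1 + 1 − 2·0.75 = 2 − 1.5 = 0.5.
Because errors are independent across components, Cov(Tᵢ,Tⱼ) = Cov(Xᵢ,Xⱼ); the off-diagonal part of the true-score variance is the same as above.
True-score variance = [0.89 + 0.73] − 1.5 = 1.62 − 1.5 = 0.12.
Reliability = 0.12 / 0.5 = 0.2400.

0.2400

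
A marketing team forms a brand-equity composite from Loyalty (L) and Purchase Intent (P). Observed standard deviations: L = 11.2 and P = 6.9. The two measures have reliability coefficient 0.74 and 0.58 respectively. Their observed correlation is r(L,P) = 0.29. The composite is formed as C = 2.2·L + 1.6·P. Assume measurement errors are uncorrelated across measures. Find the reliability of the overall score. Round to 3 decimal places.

Var(C) = 2.2²·11.2² + 1.6²·6.9² + 2·[3.52·11.2·6.9·0.29] = 729.011 + 157.775 = 886.786.
Under uncorrelated errors the observed covariances equal the true-score covariances, so only the own-variance terms attenuate.
True-score variance = [2.2²·11.2²·0.74 + 1.6²·6.9²·0.58] + 157.775 = 519.967 + 157.775 = 677.742.
Reliability = 677.742 / 886.786 = 0.764.

0.764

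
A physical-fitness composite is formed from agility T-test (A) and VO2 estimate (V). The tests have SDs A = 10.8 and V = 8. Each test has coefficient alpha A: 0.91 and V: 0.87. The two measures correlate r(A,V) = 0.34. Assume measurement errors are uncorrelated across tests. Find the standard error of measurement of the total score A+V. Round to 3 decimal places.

Var(total) = 180.64 + 58.752 = 239.392.
True-score variance = 161.822 + 58.752 = 220.574, so reliability = 0.9214.
Error variance = 239.392 − 220.574 = 18.8176; SEM = √18.8176 = 4.338.

4.338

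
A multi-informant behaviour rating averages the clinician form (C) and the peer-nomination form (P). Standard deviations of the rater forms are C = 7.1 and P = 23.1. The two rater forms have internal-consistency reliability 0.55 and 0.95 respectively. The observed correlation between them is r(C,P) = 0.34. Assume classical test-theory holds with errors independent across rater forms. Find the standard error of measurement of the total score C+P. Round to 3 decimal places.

Var(total) = 584.02 + 111.527 = 695.547.
True-score variance = 534.655 + 111.527 = 646.182, so reliability = 0.9290.
Error variance = 695.547 − 646.182 = 49.365; SEM = √49.365 = 7.026.

7.026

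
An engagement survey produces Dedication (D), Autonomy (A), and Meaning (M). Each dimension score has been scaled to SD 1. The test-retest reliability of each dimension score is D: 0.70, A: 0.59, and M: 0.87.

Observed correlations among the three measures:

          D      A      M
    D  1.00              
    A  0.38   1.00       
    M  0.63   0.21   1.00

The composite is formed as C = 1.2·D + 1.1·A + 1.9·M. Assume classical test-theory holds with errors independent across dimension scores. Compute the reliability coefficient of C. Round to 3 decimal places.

0.873

Var(C) = 1.2² + 1.1² + 1.9² + 2·[1.32·0.38 + 2.28·0.63 + 2.09·0.21] = 6.26 + 4.7538 = 11.0138.
Because errors are independent across components, Cov(Tᵢ,Tⱼ) = Cov(Xᵢ,Xⱼ); the off-diagonal part of the true-score variance is the same as above.
True-score variance = [1.2²·0.70 + 1.1²·0.59 + 1.9²·0.87] + 4.7538 = 4.8626 + 4.7538 = 9.6164.
Reliability = 9.6164 / 11.0138 = 0.873.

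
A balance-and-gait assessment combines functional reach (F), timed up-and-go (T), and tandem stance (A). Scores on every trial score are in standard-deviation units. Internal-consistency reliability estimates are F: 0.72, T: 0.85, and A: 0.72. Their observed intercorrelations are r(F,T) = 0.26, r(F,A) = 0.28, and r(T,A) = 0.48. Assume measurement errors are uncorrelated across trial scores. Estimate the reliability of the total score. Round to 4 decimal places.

0.8591

Var(F+T+A) = 3 + 2·[0.26 + 0.28 + 0.48] = 3 + 2.04 = 5.04.
With uncorrelated errors the cross-covariances are all true-score covariance, so they carry over unchanged; only the diagonal terms shrink to ρᵢσᵢ².
True-score variance = [0.72 + 0.85 + 0.72] + 2.04 = 2.29 + 2.04 = 4.33.
Reliability = 4.33 / 5.04 = 0.8591.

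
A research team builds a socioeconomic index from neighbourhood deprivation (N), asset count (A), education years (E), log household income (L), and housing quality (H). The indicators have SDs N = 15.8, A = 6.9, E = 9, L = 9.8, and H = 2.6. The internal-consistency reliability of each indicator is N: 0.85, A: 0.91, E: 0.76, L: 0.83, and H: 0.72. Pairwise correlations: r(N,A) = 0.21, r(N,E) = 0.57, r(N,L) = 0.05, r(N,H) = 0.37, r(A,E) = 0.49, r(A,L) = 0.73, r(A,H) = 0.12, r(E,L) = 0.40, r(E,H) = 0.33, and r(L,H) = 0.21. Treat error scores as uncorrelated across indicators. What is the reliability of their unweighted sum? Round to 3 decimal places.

0.920

Var(N+A+E+L+H) = 15.8² + 6.9² + 9² + 9.8² + 2.6² + 2·[15.8·6.9·0.21 + 15.8·9·0.57 + 15.8·9.8·0.05 + 15.8·2.6·0.37 + 6.9·9·0.49 + 6.9·9.8·0.73 + 6.9·2.6·0.12 + 9·9.8·0.40 + 9·2.6·0.33 + 9.8·2.6·0.21] = 481.05 + 514.374 = 995.424.
With uncorrelated errors the cross-covariances are all true-score covariance, so they carry over unchanged; only the diagonal terms shrink to ρᵢσᵢ².
True-score variance = [15.8²·0.85 + 6.9²·0.91 + 9²·0.76 + 9.8²·0.83 + 2.6²·0.72] + 514.374 = 401.66 + 514.374 = 916.034.
Reliability = 916.034 / 995.424 = 0.920.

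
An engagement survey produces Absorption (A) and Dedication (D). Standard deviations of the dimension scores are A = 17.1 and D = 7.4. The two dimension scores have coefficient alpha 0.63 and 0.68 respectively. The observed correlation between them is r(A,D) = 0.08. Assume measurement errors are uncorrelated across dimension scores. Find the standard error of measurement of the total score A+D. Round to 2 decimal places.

Var(total) = 347.17 + 20.2464 = 367.416.
True-score variance = 221.455 + 20.2464 = 241.702, so reliability = 0.6578.
Error variance = 367.416 − 241.702 = 125.715; SEM = √125.715 = 11.21.

11.21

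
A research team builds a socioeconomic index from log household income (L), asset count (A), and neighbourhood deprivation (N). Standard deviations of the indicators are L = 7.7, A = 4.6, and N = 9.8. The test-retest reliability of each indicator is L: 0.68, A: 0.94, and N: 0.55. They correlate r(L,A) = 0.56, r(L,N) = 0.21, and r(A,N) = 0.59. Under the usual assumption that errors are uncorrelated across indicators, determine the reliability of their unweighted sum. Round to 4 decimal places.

Var(L+A+N) = 7.7² + 4.6² + 9.8² + 2·[7.7·4.6·0.56 + 7.7·9.8·0.21 + 4.6·9.8·0.59] = 176.49 + 124.558 = 301.048.
Under uncorrelated errors the observed covariances equal the true-score covariances, so only the own-variance terms attenuate.
True-score variance = [7.7²·0.68 + 4.6²·0.94 + 9.8²·0.55] + 124.558 = 113.03 + 124.558 = 237.588.
Reliability = 237.588 / 301.048 = 0.7892.

0.7892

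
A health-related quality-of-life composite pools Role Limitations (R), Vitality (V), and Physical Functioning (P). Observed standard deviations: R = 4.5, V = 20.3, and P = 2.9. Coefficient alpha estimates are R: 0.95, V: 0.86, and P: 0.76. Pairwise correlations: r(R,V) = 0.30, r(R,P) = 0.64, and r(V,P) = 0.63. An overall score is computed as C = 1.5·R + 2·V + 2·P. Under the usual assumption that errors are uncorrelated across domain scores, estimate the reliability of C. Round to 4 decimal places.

0.8923

Var(C) = 1.5²·4.5² + 2²·20.3² + 2²·2.9² + 2·[3·4.5·20.3·0.30 + 3·4.5·2.9·0.64 + 4·20.3·2.9·0.63] = 1727.56 + 511.247 = 2238.81.
Because errors are independent across components, Cov(Tᵢ,Tⱼ) = Cov(Xᵢ,Xⱼ); the off-diagonal part of the true-score variance is the same as above.
True-score variance = [1.5²·4.5²·0.95 + 2²·20.3²·0.86 + 2²·2.9²·0.76] + 511.247 = 1486.44 + 511.247 = 1997.69.
Reliability = 1997.69 / 2238.81 = 0.8923.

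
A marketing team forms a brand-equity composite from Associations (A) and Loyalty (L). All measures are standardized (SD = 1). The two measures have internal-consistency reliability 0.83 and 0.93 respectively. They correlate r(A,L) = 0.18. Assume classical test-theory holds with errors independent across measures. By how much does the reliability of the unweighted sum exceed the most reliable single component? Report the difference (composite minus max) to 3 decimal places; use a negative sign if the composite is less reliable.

Var(sum) = 2 + 0.36 = 2.36; true-score variance = 1.76 + 0.36 = 2.12; composite reliability = 0.8983.
Max component reliability = 0.9300.
Difference = 0.8983 − 0.9300 = -0.032.

-0.032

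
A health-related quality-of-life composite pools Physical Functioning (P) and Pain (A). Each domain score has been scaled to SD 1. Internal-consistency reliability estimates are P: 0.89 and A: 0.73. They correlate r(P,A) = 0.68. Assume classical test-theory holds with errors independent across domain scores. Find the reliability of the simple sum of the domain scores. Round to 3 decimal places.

Var(P+A) = 2 + 2·[0.68] = 2 + 1.36 = 3.36.
With uncorrelated errors the cross-covariances are all true-score covariance, so they carry over unchanged; only the diagonal terms shrink to ρᵢσᵢ².
True-score variance = [0.89 + 0.73] + 1.36 = 1.62 + 1.36 = 2.98.
Reliability = 2.98 / 3.36 = 0.887.

0.887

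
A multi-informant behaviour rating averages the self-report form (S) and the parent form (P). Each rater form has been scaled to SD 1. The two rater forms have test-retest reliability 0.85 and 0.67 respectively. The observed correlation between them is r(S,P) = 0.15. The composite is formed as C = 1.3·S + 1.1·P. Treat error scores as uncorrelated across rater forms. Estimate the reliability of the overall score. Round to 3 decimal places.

Var(C) = 1.3² + 1.1² + 2·[1.43·0.15] = 2.9 + 0.429 = 3.329.
Because errors are independent across components, Cov(Tᵢ,Tⱼ) = Cov(Xᵢ,Xⱼ); the off-diagonal part of the true-score variance is the same as above.
True-score variance = [1.3²·0.85 + 1.1²·0.67] + 0.429 = 2.2472 + 0.429 = 2.6762.
Reliability = 2.6762 / 3.329 = 0.804.

0.804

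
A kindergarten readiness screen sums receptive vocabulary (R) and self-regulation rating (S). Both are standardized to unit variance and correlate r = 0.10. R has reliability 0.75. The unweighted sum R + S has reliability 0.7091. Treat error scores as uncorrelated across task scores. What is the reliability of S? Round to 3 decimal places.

0.610

Var(R+S) = 2 + 2·0.10 = 2.200.
True-score variance = ρ_R + ρ_S + 2·0.10, so 0.7091 = (0.75 + ρ_S + 0.20) / 2.200.
ρ_S = 0.7091·2.200 − 0.75 − 0.20 = 0.610.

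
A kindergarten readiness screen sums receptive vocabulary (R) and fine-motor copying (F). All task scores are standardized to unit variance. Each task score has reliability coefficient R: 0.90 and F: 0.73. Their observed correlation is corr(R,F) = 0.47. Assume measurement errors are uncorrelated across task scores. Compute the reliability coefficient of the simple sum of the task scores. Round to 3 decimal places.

Var(R+F) = 2 + 2·[0.47] = 2 + 0.94 = 2.94.
Because errors are independent across components, Cov(Tᵢ,Tⱼ) = Cov(Xᵢ,Xⱼ); the off-diagonal part of the true-score variance is the same as above.
True-score variance = [0.90 + 0.73] + 0.94 = 1.63 + 0.94 = 2.57.
Reliability = 2.57 / 2.94 = 0.874.

0.874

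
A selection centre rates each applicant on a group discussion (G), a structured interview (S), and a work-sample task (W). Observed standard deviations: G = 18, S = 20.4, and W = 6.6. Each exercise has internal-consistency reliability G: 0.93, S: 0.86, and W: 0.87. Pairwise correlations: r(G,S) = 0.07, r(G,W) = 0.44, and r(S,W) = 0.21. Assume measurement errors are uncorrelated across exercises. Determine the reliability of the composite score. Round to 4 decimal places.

0.9131

Var(G+S+W) = 18² + 20.4² + 6.6² + 2·[18·20.4·0.07 + 18·6.6·0.44 + 20.4·6.6·0.21] = 783.72 + 212.501 = 996.221.
With uncorrelated errors the cross-covariances are all true-score covariance, so they carry over unchanged; only the diagonal terms shrink to ρᵢσᵢ².
True-score variance = [18²·0.93 + 20.4²·0.86 + 6.6²·0.87] + 212.501 = 697.115 + 212.501 = 909.616.
Reliability = 909.616 / 996.221 = 0.9131.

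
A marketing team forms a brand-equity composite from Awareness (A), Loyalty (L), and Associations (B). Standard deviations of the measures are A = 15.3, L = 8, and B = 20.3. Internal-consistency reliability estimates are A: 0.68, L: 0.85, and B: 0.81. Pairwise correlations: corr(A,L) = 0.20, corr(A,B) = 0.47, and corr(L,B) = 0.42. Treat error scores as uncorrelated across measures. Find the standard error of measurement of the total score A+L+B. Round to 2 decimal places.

12.76

Var(total) = 710.18 + 477.331 = 1187.51.
True-score variance = 547.374 + 477.331 = 1024.7, so reliability = 0.8629.
Error variance = 1187.51 − 1024.7 = 162.806; SEM = √162.806 = 12.76.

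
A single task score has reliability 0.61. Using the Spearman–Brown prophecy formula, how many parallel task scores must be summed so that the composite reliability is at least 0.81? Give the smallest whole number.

3

k ≥ ρ*(1−ρ₁)/(ρ₁(1−ρ*)) = 0.81·0.39 / (0.61·0.19) = 2.726.
Smallest integer k = 3.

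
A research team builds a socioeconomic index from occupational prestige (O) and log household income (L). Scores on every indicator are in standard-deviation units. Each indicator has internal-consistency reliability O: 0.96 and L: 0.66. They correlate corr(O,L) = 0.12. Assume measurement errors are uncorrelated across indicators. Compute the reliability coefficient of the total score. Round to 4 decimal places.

0.8304

Var(O+L) = 2 + 2·[0.12] = 2 + 0.24 = 2.24.
Because errors are independent across components, Cov(Tᵢ,Tⱼ) = Cov(Xᵢ,Xⱼ); the off-diagonal part of the true-score variance is the same as above.
True-score variance = [0.96 + 0.66] + 0.24 = 1.62 + 0.24 = 1.86.
Reliability = 1.86 / 2.24 = 0.8304.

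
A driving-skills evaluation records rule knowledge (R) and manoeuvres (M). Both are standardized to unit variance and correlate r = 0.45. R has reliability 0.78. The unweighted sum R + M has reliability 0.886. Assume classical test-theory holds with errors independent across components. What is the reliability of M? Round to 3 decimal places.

Var(R+M) = 2 + 2·0.45 = 2.900.
True-score variance = ρ_R + ρ_M + 2·0.45, so 0.886 = (0.78 + ρ_M + 0.90) / 2.900.
ρ_M = 0.886·2.900 − 0.78 − 0.90 = 0.889.

0.889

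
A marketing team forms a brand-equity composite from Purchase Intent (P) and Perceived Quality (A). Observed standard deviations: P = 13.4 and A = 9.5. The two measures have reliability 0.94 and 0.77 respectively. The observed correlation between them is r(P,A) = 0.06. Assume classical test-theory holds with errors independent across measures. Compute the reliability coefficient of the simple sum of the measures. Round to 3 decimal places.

Var(P+A) = 13.4² + 9.5² + 2·[13.4·9.5·0.06] = 269.81 + 15.276 = 285.086.
With uncorrelated errors the cross-covariances are all true-score covariance, so they carry over unchanged; only the diagonal terms shrink to ρᵢσᵢ².
True-score variance = [13.4²·0.94 + 9.5²·0.77] + 15.276 = 238.279 + 15.276 = 253.555.
Reliability = 253.555 / 285.086 = 0.889.

0.889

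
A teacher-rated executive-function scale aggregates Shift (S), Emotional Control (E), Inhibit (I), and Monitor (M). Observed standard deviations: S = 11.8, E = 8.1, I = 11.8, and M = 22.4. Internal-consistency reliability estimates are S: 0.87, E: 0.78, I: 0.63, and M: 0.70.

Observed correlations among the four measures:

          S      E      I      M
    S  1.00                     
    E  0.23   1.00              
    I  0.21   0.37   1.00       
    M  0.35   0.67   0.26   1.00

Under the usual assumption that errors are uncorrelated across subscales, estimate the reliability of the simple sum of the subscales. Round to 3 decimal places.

0.852

Var(S+E+I+M) = 11.8² + 8.1² + 11.8² + 22.4² + 2·[11.8·8.1·0.23 + 11.8·11.8·0.21 + 11.8·22.4·0.35 + 8.1·11.8·0.37 + 8.1·22.4·0.67 + 11.8·22.4·0.26] = 845.85 + 738.777 = 1584.63.
Because errors are independent across components, Cov(Tᵢ,Tⱼ) = Cov(Xᵢ,Xⱼ); the off-diagonal part of the true-score variance is the same as above.
True-score variance = [11.8²·0.87 + 8.1²·0.78 + 11.8²·0.63 + 22.4²·0.70] + 738.777 = 611.268 + 738.777 = 1350.04.
Reliability = 1350.04 / 1584.63 = 0.852.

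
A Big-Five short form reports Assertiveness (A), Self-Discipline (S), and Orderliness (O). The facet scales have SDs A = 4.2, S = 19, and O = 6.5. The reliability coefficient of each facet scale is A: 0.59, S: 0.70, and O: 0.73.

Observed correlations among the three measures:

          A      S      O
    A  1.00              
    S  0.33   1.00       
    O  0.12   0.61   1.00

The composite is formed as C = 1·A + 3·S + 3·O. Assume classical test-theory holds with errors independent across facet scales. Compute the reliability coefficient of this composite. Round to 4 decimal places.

0.7906

Var(C) = 4.2² + 3²·19² + 3²·6.5² + 2·[3·4.2·19·0.33 + 3·4.2·6.5·0.12 + 9·19·6.5·0.61] = 3646.89 + 1533.69 = 5180.58.
Under uncorrelated errors the observed covariances equal the true-score covariances, so only the own-variance terms attenuate.
True-score variance = [4.2²·0.59 + 3²·19²·0.70 + 3²·6.5²·0.73] + 1533.69 = 2562.29 + 1533.69 = 4095.98.
Reliability = 4095.98 / 5180.58 = 0.7906.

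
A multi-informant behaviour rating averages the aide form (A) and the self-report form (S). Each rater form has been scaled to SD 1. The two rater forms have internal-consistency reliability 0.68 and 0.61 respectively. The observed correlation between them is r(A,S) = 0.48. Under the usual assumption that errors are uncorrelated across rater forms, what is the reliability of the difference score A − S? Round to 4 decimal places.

Var(A−S) = 1 + 1 − 2·0.48 = 2 − 0.96 = 1.04.
Under uncorrelated errors the observed covariances equal the true-score covariances, so only the own-variance terms attenuate.
True-score variance = [0.68 + 0.61] − 0.96 = 1.29 − 0.96 = 0.33.
Reliability = 0.33 / 1.04 = 0.3173.

0.3173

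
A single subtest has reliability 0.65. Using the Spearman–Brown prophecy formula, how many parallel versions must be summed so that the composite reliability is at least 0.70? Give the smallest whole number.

2

k ≥ ρ*(1−ρ₁)/(ρ₁(1−ρ*)) = 0.70·0.35 / (0.65·0.30) = 1.256.
Smallest integer k = 2.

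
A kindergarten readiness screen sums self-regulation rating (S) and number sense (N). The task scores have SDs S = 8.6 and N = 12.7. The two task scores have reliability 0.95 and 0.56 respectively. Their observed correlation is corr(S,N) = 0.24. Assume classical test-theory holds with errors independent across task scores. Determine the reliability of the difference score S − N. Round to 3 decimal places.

Var(S−N) = 8.6² + 12.7² − 2·8.6·12.7·0.24 = 235.25 − 52.4256 = 182.824.
Under uncorrelated errors the observed covariances equal the true-score covariances, so only the own-variance terms attenuate.
True-score variance = [8.6²·0.95 + 12.7²·0.56] − 52.4256 = 160.584 − 52.4256 = 108.159.
Reliability = 108.159 / 182.824 = 0.592.

0.592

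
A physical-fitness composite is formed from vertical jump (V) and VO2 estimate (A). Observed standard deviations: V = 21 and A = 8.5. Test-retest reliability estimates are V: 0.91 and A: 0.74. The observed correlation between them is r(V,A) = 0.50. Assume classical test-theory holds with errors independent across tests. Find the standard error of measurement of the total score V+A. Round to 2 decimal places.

7.65

Var(total) = 513.25 + 178.5 = 691.75.
True-score variance = 454.775 + 178.5 = 633.275, so reliability = 0.9155.
Error variance = 691.75 − 633.275 = 58.475; SEM = √58.475 = 7.65.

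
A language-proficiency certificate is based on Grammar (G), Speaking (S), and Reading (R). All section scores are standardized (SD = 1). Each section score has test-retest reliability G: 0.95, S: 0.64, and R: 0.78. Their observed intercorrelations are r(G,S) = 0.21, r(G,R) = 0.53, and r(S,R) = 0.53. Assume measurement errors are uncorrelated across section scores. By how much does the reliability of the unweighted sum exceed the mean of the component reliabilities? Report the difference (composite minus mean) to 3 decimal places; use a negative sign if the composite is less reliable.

Var(sum) = 3 + 2.54 = 5.54; true-score variance = 2.37 + 2.54 = 4.91; composite reliability = 0.8863.
Mean component reliability = 0.7900.
Difference = 0.8863 − 0.7900 = 0.096.

0.096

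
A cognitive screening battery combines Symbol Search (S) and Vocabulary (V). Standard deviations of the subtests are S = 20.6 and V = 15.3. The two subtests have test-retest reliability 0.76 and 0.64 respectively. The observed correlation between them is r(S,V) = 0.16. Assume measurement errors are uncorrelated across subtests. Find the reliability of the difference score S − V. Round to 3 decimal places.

0.666

Var(S−V) = 20.6² + 15.3² − 2·20.6·15.3·0.16 = 658.45 − 100.858 = 557.592.
Under uncorrelated errors the observed covariances equal the true-score covariances, so only the own-variance terms attenuate.
True-score variance = [20.6²·0.76 + 15.3²·0.64] − 100.858 = 472.331 − 100.858 = 371.474.
Reliability = 371.474 / 557.592 = 0.666.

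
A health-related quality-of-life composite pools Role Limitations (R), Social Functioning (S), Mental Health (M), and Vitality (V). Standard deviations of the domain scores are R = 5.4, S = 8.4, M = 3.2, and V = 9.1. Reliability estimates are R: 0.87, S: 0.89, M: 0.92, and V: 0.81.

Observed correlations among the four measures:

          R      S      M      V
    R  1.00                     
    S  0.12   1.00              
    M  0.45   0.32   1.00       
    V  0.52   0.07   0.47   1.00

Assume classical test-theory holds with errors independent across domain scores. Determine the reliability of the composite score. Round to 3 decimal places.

0.914

Var(R+S+M+V) = 5.4² + 8.4² + 3.2² + 9.1² + 2·[5.4·8.4·0.12 + 5.4·3.2·0.45 + 5.4·9.1·0.52 + 8.4·3.2·0.32 + 8.4·9.1·0.07 + 3.2·9.1·0.47] = 192.77 + 132.822 = 325.592.
Because errors are independent across components, Cov(Tᵢ,Tⱼ) = Cov(Xᵢ,Xⱼ); the off-diagonal part of the true-score variance is the same as above.
True-score variance = [5.4²·0.87 + 8.4²·0.89 + 3.2²·0.92 + 9.1²·0.81] + 132.822 = 164.665 + 132.822 = 297.486.
Reliability = 297.486 / 325.592 = 0.914.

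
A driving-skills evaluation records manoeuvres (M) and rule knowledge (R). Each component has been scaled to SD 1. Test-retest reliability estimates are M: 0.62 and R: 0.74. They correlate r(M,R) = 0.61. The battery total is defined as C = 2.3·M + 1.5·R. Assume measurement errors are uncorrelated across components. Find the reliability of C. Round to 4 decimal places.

0.7791

Var(C) = 2.3² + 1.5² + 2·[3.45·0.61] = 7.54 + 4.209 = 11.749.
Because errors are independent across components, Cov(Tᵢ,Tⱼ) = Cov(Xᵢ,Xⱼ); the off-diagonal part of the true-score variance is the same as above.
True-score variance = [2.3²·0.62 + 1.5²·0.74] + 4.209 = 4.9448 + 4.209 = 9.1538.
Reliability = 9.1538 / 11.749 = 0.7791.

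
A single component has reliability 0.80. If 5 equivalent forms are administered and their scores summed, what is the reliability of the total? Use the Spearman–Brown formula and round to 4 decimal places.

ρ_k = kρ / (1 + (k−1)ρ) = 5·0.80 / (1 + 4·0.80) = 4.000 / 4.200 = 0.9524.

0.9524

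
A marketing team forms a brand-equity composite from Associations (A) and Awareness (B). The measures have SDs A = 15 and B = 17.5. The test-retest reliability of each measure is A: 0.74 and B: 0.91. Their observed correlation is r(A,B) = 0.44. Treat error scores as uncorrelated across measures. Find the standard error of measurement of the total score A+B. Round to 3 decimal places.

Var(total) = 531.25 + 231 = 762.25.
True-score variance = 445.188 + 231 = 676.188, so reliability = 0.8871.
Error variance = 762.25 − 676.188 = 86.0625; SEM = √86.0625 = 9.277.

9.277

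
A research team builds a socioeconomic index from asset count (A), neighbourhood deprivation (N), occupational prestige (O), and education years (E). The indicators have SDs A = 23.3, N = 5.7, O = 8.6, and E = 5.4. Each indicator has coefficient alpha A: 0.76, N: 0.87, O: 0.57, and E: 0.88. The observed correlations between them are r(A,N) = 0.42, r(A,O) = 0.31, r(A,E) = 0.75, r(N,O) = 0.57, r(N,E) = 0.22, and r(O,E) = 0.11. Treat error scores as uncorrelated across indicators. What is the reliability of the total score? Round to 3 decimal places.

Var(A+N+O+E) = 23.3² + 5.7² + 8.6² + 5.4² + 2·[23.3·5.7·0.42 + 23.3·8.6·0.31 + 23.3·5.4·0.75 + 5.7·8.6·0.57 + 5.7·5.4·0.22 + 8.6·5.4·0.11] = 678.5 + 504.169 = 1182.67.
Under uncorrelated errors the observed covariances equal the true-score covariances, so only the own-variance terms attenuate.
True-score variance = [23.3²·0.76 + 5.7²·0.87 + 8.6²·0.57 + 5.4²·0.88] + 504.169 = 508.681 + 504.169 = 1012.85.
Reliability = 1012.85 / 1182.67 = 0.856.

0.856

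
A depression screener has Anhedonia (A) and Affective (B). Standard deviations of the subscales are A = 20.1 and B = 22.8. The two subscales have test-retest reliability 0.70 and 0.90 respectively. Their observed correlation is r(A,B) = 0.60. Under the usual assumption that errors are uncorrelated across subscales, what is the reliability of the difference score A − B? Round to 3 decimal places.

Var(A−B) = 20.1² + 22.8² − 2·20.1·22.8·0.60 = 923.85 − 549.936 = 373.914.
With uncorrelated errors the cross-covariances are all true-score covariance, so they carry over unchanged; only the diagonal terms shrink to ρᵢσᵢ².
True-score variance = [20.1²·0.70 + 22.8²·0.90] − 549.936 = 750.663 − 549.936 = 200.727.
Reliability = 200.727 / 373.914 = 0.537.

0.537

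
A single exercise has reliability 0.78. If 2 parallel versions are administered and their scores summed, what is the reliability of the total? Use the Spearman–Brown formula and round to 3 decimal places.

0.876

ρ_k = kρ / (1 + (k−1)ρ) = 2·0.78 / (1 + 1·0.78) = 1.560 / 1.780 = 0.876.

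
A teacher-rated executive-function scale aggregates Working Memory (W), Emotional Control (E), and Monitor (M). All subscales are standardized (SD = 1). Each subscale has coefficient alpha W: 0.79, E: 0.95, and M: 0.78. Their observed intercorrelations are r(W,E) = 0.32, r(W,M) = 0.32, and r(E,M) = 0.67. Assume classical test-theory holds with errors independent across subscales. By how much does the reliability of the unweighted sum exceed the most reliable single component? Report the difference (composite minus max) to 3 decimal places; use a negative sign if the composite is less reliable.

-0.035

Var(sum) = 3 + 2.62 = 5.62; true-score variance = 2.52 + 2.62 = 5.14; composite reliability = 0.9146.
Max component reliability = 0.9500.
Difference = 0.9146 − 0.9500 = -0.035.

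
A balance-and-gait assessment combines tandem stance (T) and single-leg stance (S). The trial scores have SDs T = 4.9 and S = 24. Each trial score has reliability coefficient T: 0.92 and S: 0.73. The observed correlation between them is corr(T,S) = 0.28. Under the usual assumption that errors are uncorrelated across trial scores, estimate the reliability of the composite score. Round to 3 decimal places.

Var(T+S) = 4.9² + 24² + 2·[4.9·24·0.28] = 600.01 + 65.856 = 665.866.
Because errors are independent across components, Cov(Tᵢ,Tⱼ) = Cov(Xᵢ,Xⱼ); the off-diagonal part of the true-score variance is the same as above.
True-score variance = [4.9²·0.92 + 24²·0.73] + 65.856 = 442.569 + 65.856 = 508.425.
Reliability = 508.425 / 665.866 = 0.764.

0.764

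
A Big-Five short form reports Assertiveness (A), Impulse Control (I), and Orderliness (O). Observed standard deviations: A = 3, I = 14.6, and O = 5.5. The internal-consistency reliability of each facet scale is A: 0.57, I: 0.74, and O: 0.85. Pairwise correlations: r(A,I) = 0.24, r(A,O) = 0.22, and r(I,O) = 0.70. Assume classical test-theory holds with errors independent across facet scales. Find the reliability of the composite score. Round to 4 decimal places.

Var(A+I+O) = 3² + 14.6² + 5.5² + 2·[3·14.6·0.24 + 3·5.5·0.22 + 14.6·5.5·0.70] = 252.41 + 140.704 = 393.114.
With uncorrelated errors the cross-covariances are all true-score covariance, so they carry over unchanged; only the diagonal terms shrink to ρᵢσᵢ².
True-score variance = [3²·0.57 + 14.6²·0.74 + 5.5²·0.85] + 140.704 = 188.581 + 140.704 = 329.285.
Reliability = 329.285 / 393.114 = 0.8376.

0.8376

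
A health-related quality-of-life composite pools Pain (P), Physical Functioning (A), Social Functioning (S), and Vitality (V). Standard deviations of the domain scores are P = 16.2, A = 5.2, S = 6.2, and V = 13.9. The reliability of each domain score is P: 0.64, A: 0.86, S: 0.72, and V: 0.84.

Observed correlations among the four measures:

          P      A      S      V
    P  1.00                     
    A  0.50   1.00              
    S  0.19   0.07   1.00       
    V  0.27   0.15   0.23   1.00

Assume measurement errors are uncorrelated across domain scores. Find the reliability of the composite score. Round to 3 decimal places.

Var(P+A+S+V) = 16.2² + 5.2² + 6.2² + 13.9² + 2·[16.2·5.2·0.50 + 16.2·6.2·0.19 + 16.2·13.9·0.27 + 5.2·6.2·0.07 + 5.2·13.9·0.15 + 6.2·13.9·0.23] = 521.13 + 309.845 = 830.975.
Under uncorrelated errors the observed covariances equal the true-score covariances, so only the own-variance terms attenuate.
True-score variance = [16.2²·0.64 + 5.2²·0.86 + 6.2²·0.72 + 13.9²·0.84] + 309.845 = 381.189 + 309.845 = 691.034.
Reliability = 691.034 / 830.975 = 0.832.

0.832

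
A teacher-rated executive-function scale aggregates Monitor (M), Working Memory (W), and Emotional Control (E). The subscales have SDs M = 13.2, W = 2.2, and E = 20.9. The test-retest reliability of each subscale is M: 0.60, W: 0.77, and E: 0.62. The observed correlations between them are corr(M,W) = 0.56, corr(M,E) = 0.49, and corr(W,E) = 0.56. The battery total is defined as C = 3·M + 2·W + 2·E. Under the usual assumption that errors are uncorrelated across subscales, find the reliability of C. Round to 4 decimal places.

Var(C) = 3²·13.2² + 2²·2.2² + 2²·20.9² + 2·[6·13.2·2.2·0.56 + 6·13.2·20.9·0.49 + 4·2.2·20.9·0.56] = 3334.76 + 2023.31 = 5358.07.
Under uncorrelated errors the observed covariances equal the true-score covariances, so only the own-variance terms attenuate.
True-score variance = [3²·13.2²·0.60 + 2²·2.2²·0.77 + 2²·20.9²·0.62] + 2023.31 = 2039.09 + 2023.31 = 4062.41.
Reliability = 4062.41 / 5358.07 = 0.7582.

0.7582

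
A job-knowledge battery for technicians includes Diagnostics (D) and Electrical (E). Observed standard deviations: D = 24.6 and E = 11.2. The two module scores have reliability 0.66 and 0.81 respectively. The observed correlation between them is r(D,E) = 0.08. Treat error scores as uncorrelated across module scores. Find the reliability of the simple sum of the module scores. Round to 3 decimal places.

0.704

Var(D+E) = 24.6² + 11.2² + 2·[24.6·11.2·0.08] = 730.6 + 44.0832 = 774.683.
With uncorrelated errors the cross-covariances are all true-score covariance, so they carry over unchanged; only the diagonal terms shrink to ρᵢσᵢ².
True-score variance = [24.6²·0.66 + 11.2²·0.81] + 44.0832 = 501.012 + 44.0832 = 545.095.
Reliability = 545.095 / 774.683 = 0.704.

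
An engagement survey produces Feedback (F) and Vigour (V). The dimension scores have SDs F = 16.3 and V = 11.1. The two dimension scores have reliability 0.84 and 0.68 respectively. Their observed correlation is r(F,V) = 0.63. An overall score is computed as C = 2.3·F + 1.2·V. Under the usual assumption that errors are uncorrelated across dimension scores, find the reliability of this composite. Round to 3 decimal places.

Var(C) = 2.3²·16.3² + 1.2²·11.1² + 2·[2.76·16.3·11.1·0.63] = 1582.92 + 629.202 = 2212.12.
With uncorrelated errors the cross-covariances are all true-score covariance, so they carry over unchanged; only the diagonal terms shrink to ρᵢσᵢ².
True-score variance = [2.3²·16.3²·0.84 + 1.2²·11.1²·0.68] + 629.202 = 1301.27 + 629.202 = 1930.47.
Reliability = 1930.47 / 2212.12 = 0.873.

0.873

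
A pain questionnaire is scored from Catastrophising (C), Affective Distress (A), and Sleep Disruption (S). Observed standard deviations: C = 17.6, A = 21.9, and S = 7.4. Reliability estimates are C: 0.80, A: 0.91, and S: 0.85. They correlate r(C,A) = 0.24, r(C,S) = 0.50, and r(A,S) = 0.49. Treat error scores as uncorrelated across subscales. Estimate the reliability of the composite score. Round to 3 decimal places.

0.914

Var(C+A+S) = 17.6² + 21.9² + 7.4² + 2·[17.6·21.9·0.24 + 17.6·7.4·0.50 + 21.9·7.4·0.49] = 844.13 + 474.07 = 1318.2.
Because errors are independent across components, Cov(Tᵢ,Tⱼ) = Cov(Xᵢ,Xⱼ); the off-diagonal part of the true-score variance is the same as above.
True-score variance = [17.6²·0.80 + 21.9²·0.91 + 7.4²·0.85] + 474.07 = 730.799 + 474.07 = 1204.87.
Reliability = 1204.87 / 1318.2 = 0.914.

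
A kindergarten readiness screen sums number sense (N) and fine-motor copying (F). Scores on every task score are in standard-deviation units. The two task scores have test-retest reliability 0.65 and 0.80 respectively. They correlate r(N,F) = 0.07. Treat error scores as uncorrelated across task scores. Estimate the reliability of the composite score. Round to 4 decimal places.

Var(N+F) = 2 + 2·[0.07] = 2 + 0.14 = 2.14.
Under uncorrelated errors the observed covariances equal the true-score covariances, so only the own-variance terms attenuate.
True-score variance = [0.65 + 0.80] + 0.14 = 1.45 + 0.14 = 1.59.
Reliability = 1.59 / 2.14 = 0.7430.

0.7430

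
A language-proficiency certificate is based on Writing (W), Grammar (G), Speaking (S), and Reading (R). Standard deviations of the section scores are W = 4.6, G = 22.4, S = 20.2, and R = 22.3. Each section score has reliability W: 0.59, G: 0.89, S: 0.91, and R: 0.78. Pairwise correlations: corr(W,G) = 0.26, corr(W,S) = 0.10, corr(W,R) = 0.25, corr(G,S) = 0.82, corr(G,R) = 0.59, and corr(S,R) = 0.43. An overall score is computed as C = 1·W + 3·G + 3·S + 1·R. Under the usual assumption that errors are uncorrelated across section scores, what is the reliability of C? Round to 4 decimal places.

Var(C) = 4.6² + 3²·22.4² + 3²·20.2² + 22.3² + 2·[3·4.6·22.4·0.26 + 3·4.6·20.2·0.10 + 4.6·22.3·0.25 + 9·22.4·20.2·0.82 + 3·22.4·22.3·0.59 + 3·20.2·22.3·0.43] = 8706.65 + 9876.88 = 18583.5.
With uncorrelated errors the cross-covariances are all true-score covariance, so they carry over unchanged; only the diagonal terms shrink to ρᵢσᵢ².
True-score variance = [4.6²·0.59 + 3²·22.4²·0.89 + 3²·20.2²·0.91 + 22.3²·0.78] + 9876.88 = 7761.32 + 9876.88 = 17638.2.
Reliability = 17638.2 / 18583.5 = 0.9491.

0.9491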